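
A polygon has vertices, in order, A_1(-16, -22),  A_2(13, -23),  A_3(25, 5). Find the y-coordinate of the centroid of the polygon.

Apply the shoelace formula. First the cross-terms c_i = x_i·y_{i+1} − x_{i+1}·y_i:
  654, 640, -470  ⇒  2A = 824, A = 412.
Then Σ (y_i + y_{i+1})·c_i = -32960, so ȳ = -32960 / (6·412) = -40/3.

-40/3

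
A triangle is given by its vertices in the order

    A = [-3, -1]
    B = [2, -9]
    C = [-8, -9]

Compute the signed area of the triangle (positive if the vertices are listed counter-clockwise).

-40

Apply the surveyor's formula: 2A = Σ (x_i·y_{i+1} − x_{i+1}·y_i), indices taken mod 3.
Σ = (29) + (-90) + (-19) = -80
Signed area = Σ/2 = -40 (negative ⇒ clockwise traversal).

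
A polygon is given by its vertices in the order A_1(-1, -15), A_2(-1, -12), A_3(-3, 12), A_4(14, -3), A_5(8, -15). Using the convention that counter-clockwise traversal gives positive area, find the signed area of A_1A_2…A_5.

-265.5

Apply Gauss's area formula: 2A = Σ (x_i·y_{i+1} − x_{i+1}·y_i), indices taken mod 5.
A_1→A_2: (-1)(-12) − (-1)(-15) = -3
A_2→A_3: (-1)(12) − (-3)(-12) = -48
A_3→A_4: (-3)(-3) − (14)(12) = -159
A_4→A_5: (14)(-15) − (8)(-3) = -186
A_5→A_1: (8)(-15) − (-1)(-15) = -135
Σ = -531
Signed area = Σ/2 = -265.5 (negative ⇒ clockwise traversal).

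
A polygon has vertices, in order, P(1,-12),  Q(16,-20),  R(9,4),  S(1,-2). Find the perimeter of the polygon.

|PQ| = √((15)² + (-8)²) = √289 = 17
|QR| = √((-7)² + (24)²) = √625 = 25
|RS| = √((-8)² + (-6)²) = √100 = 10
|SP| = √((0)² + (-10)²) = √100 = 10
Perimeter = 17 + 25 + 10 + 10 = 62.

62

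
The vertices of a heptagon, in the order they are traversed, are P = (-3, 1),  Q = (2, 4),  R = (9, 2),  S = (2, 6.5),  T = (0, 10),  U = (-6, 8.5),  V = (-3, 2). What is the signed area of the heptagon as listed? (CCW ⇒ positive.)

52.5

Cross-terms: -14, -32, 54.5, 20, 60, 13.5, 3  ⇒  Σ = 105
Signed area = Σ/2 = 52.5 (positive ⇒ counter-clockwise traversal).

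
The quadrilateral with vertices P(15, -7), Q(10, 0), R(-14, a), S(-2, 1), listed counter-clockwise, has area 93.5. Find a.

The doubled signed area Σ (x_i y_{i+1} − x_{i+1} y_i) is linear in a.
With a=0 it equals 55; the coefficient of a is 12 (from the two edges through R).
So 12·a + 55 = 2·93.5 = 187 ⇒ a = 11.

11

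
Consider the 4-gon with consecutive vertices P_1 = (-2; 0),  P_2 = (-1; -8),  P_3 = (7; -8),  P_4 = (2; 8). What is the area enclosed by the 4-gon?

84

Apply Gauss's area formula: 2A = Σ (x_i·y_{i+1} − x_{i+1}·y_i), indices taken mod 4.
Σ = (16) + (64) + (72) + (16) = 168
Area = |Σ|/2 = 84.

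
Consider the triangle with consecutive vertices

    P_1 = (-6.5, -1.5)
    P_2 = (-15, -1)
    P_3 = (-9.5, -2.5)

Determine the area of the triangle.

5

Apply Gauss's area formula: 2A = Σ (x_i·y_{i+1} − x_{i+1}·y_i), indices taken mod 3.
Cross-terms: -16, 28, -2  ⇒  Σ = 10
Area = |Σ|/2 = 5.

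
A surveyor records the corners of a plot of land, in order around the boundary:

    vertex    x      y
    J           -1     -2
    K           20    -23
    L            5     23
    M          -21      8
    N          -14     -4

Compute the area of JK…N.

Apply the surveyor's formula: 2A = Σ (x_i·y_{i+1} − x_{i+1}·y_i), indices taken mod 5.
Σ = (63) + (575) + (523) + (196) + (24) = 1381
Area = |Σ|/2 = 690.5.

690.5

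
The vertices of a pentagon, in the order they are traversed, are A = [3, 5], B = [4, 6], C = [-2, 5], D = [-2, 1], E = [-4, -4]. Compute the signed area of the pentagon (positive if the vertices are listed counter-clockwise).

Apply the surveyor's formula: 2A = Σ (x_i·y_{i+1} − x_{i+1}·y_i), indices taken mod 5.
A→B: (3)(6) − (4)(5) = -2
B→C: (4)(5) − (-2)(6) = 32
C→D: (-2)(1) − (-2)(5) = 8
D→E: (-2)(-4) − (-4)(1) = 12
E→A: (-4)(5) − (3)(-4) = -8
Σ = 42
Signed area = Σ/2 = 21 (positive ⇒ counter-clockwise traversal).

21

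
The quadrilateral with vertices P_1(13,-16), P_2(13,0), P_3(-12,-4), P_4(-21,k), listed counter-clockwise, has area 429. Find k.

-18

Write out the shoelace sum; only the two edges meeting at P_4 involve k:
2·Area = [((-12)·k − (-21)·(-4)) + ((-21)·(-16) − 13·k)] + 156
       = -25·k + 408 = 858
⇒ k = -18.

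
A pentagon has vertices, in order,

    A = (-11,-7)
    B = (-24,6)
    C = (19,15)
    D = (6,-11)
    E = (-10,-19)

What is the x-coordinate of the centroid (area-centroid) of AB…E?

-230/137

Apply the shoelace (surveyor's) formula. First the cross-terms c_i = x_i·y_{i+1} − x_{i+1}·y_i:
  -234, -474, -299, -224, -139  ⇒  2A = -1370, A = -685.
Then Σ (x_i + x_{i+1})·c_i = 6900, so x̄ = 6900 / (6·(-685)) = -230/137.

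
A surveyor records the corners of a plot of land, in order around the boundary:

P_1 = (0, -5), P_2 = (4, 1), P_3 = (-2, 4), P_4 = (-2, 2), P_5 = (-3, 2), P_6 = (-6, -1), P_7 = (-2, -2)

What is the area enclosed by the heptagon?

Σ = (20) + (18) + (4) + (2) + (15) + (10) + (10) = 79
Area = |Σ|/2 = 39.5.

39.5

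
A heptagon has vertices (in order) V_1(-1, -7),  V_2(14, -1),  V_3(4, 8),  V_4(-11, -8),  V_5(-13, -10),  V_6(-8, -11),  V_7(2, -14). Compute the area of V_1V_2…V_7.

223

Cross-terms: 99, 116, 56, 6, 63, 134, -28  ⇒  Σ = 446
Area = |Σ|/2 = 223.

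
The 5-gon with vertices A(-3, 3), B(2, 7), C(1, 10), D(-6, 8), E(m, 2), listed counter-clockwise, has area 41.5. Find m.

The doubled signed area Σ (x_i y_{i+1} − x_{i+1} y_i) is linear in m.
With m=0 it equals 48; the coefficient of m is -5 (from the two edges through E).
So -5·m + 48 = 2·41.5 = 83 ⇒ m = -7.

-7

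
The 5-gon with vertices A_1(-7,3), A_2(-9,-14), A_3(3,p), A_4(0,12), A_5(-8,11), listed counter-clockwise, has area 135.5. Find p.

Write out the shoelace sum; only the two edges meeting at A_3 involve p:
2·Area = [((-9)·p − 3·(-14)) + (3·12 − 0·p)] + 274
       = -9·p + 352 = 271
⇒ p = 9.

9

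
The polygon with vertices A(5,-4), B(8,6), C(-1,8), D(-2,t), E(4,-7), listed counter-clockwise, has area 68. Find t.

9

Write out the shoelace sum; only the two edges meeting at D involve t:
2·Area = [((-1)·t − (-2)·8) + ((-2)·(-7) − 4·t)] + 151
       = -5·t + 181 = 136
⇒ t = 9.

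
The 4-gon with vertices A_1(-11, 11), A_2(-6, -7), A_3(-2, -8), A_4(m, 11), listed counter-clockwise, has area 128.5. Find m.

-1

The doubled signed area Σ (x_i y_{i+1} − x_{i+1} y_i) is linear in m.
With m=0 it equals 276; the coefficient of m is 19 (from the two edges through A_4).
So 19·m + 276 = 2·128.5 = 257 ⇒ m = -1.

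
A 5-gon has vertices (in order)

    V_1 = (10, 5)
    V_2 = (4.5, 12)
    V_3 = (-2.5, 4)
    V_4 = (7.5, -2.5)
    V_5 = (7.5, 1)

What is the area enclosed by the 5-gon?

87.75

Apply the shoelace (surveyor's) formula: 2A = Σ (x_i·y_{i+1} − x_{i+1}·y_i), indices taken mod 5.
Cross-terms: 97.5, 48, -23.75, 26.25, 27.5  ⇒  Σ = 175.5
Area = |Σ|/2 = 87.75.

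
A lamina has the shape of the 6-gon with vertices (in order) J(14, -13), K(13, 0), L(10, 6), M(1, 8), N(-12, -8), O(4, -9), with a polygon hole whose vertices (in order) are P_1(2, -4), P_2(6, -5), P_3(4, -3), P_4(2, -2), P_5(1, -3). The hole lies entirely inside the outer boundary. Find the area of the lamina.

305.5

Outer boundary:
Apply the shoelace (surveyor's) formula: 2A = Σ (x_i·y_{i+1} − x_{i+1}·y_i), indices taken mod 6.
J→K: (14)(0) − (13)(-13) = 169
K→L: (13)(6) − (10)(0) = 78
L→M: (10)(8) − (1)(6) = 74
M→N: (1)(-8) − (-12)(8) = 88
N→O: (-12)(-9) − (4)(-8) = 140
O→J: (4)(-13) − (14)(-9) = 74
Σ = 623
Area = |Σ|/2 = 311.5.
Hole:
Apply the surveyor's formula: 2A = Σ (x_i·y_{i+1} − x_{i+1}·y_i), indices taken mod 5.
P_1→P_2: (2)(-5) − (6)(-4) = 14
P_2→P_3: (6)(-3) − (4)(-5) = 2
P_3→P_4: (4)(-2) − (2)(-3) = -2
P_4→P_5: (2)(-3) − (1)(-2) = -4
P_5→P_1: (1)(-4) − (2)(-3) = 2
Σ = 12
Area = |Σ|/2 = 6.
Net area = 311.5 − 6 = 305.5.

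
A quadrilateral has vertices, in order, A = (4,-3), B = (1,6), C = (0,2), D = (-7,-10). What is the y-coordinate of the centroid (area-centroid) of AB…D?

Apply Gauss's area formula. First the cross-terms c_i = x_i·y_{i+1} − x_{i+1}·y_i:
  27, 2, 14, 61  ⇒  2A = 104, A = 52.
Then Σ (y_i + y_{i+1})·c_i = -808, so ȳ = -808 / (6·52) = -101/39.

-101/39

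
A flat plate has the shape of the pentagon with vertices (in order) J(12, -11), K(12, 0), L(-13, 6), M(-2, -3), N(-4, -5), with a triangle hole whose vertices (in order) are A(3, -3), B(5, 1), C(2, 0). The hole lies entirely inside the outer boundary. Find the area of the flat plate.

Outer boundary:
Σ = (132) + (72) + (51) + (-2) + (104) = 357
Area = |Σ|/2 = 178.5.
Hole:
Apply the shoelace formula: 2A = Σ (x_i·y_{i+1} − x_{i+1}·y_i), indices taken mod 3.
Σ = (18) + (-2) + (-6) = 10
Area = |Σ|/2 = 5.
Net area = 178.5 − 5 = 173.5.

173.5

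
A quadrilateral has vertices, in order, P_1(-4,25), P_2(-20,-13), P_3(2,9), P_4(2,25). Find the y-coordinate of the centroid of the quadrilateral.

1319/145

Apply the surveyor's formula. First the cross-terms c_i = x_i·y_{i+1} − x_{i+1}·y_i:
  552, -154, 32, 150  ⇒  2A = 580, A = 290.
Then Σ (y_i + y_{i+1})·c_i = 15828, so ȳ = 15828 / (6·290) = 1319/145.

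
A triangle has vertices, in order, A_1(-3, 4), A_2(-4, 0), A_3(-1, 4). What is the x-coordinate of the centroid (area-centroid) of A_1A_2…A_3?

-8/3

Apply Gauss's area formula. First the cross-terms c_i = x_i·y_{i+1} − x_{i+1}·y_i:
  16, -16, 8  ⇒  2A = 8, A = 4.
Then Σ (x_i + x_{i+1})·c_i = -64, so x̄ = -64 / (6·4) = -8/3.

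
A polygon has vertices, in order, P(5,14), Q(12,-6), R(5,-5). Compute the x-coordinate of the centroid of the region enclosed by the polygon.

22/3

Apply Gauss's area formula. First the cross-terms c_i = x_i·y_{i+1} − x_{i+1}·y_i:
  -198, -30, 95  ⇒  2A = -133, A = -66.5.
Then Σ (x_i + x_{i+1})·c_i = -2926, so x̄ = -2926 / (6·(-66.5)) = 22/3.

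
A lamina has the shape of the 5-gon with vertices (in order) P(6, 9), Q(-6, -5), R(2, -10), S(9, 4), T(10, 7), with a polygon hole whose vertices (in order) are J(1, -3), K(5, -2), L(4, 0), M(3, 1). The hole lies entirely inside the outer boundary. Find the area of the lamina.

124

Outer boundary:
Apply the shoelace formula: 2A = Σ (x_i·y_{i+1} − x_{i+1}·y_i), indices taken mod 5.
Σ = (24) + (70) + (98) + (23) + (48) = 263
Area = |Σ|/2 = 131.5.
Hole:
Apply the surveyor's formula: 2A = Σ (x_i·y_{i+1} − x_{i+1}·y_i), indices taken mod 4.
Σ = (13) + (8) + (4) + (-10) = 15
Area = |Σ|/2 = 7.5.
Net area = 131.5 − 7.5 = 124.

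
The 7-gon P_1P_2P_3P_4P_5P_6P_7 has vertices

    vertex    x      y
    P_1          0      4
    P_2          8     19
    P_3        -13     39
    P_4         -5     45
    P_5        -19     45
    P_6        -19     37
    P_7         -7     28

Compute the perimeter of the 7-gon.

118

|P_1P_2| = √((8)² + (15)²) = √289 = 17
|P_2P_3| = √((-21)² + (20)²) = √841 = 29
|P_3P_4| = √((8)² + (6)²) = √100 = 10
|P_4P_5| = √((-14)² + (0)²) = √196 = 14
|P_5P_6| = √((0)² + (-8)²) = √64 = 8
|P_6P_7| = √((12)² + (-9)²) = √225 = 15
|P_7P_1| = √((7)² + (-24)²) = √625 = 25
Perimeter = 17 + 29 + 10 + 14 + 8 + 15 + 25 = 118.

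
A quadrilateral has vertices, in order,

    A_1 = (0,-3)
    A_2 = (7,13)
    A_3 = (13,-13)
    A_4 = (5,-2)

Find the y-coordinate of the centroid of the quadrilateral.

Apply the shoelace (surveyor's) formula. First the cross-terms c_i = x_i·y_{i+1} − x_{i+1}·y_i:
  21, -260, 39, -15  ⇒  2A = -215, A = -107.5.
Then Σ (y_i + y_{i+1})·c_i = -300, so ȳ = -300 / (6·(-107.5)) = 20/43.

20/43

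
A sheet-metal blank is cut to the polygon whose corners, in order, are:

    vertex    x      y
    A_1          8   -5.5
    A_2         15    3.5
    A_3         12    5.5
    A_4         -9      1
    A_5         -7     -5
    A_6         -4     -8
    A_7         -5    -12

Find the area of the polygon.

216

Apply the surveyor's formula: 2A = Σ (x_i·y_{i+1} − x_{i+1}·y_i), indices taken mod 7.
Σ = (110.5) + (40.5) + (61.5) + (52) + (36) + (8) + (123.5) = 432
Area = |Σ|/2 = 216.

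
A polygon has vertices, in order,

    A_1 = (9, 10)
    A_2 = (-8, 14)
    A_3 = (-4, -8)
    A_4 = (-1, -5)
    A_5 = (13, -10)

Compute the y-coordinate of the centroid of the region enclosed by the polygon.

487/211

Apply the shoelace (surveyor's) formula. First the cross-terms c_i = x_i·y_{i+1} − x_{i+1}·y_i:
  206, 120, 12, 75, 220  ⇒  2A = 633, A = 316.5.
Then Σ (y_i + y_{i+1})·c_i = 4383, so ȳ = 4383 / (6·316.5) = 487/211.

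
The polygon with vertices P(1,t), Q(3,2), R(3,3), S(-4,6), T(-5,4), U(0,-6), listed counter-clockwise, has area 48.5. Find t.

Write out the shoelace sum; only the two edges meeting at P involve t:
2·Area = [(0·t − 1·(-6)) + (1·2 − 3·t)] + 77
       = -3·t + 85 = 97
⇒ t = -4.

-4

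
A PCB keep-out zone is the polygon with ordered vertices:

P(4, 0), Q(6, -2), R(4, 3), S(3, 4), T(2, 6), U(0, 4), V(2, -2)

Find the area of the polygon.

Apply Gauss's area formula: 2A = Σ (x_i·y_{i+1} − x_{i+1}·y_i), indices taken mod 7.
Σ = (-8) + (26) + (7) + (10) + (8) + (-8) + (8) = 43
Area = |Σ|/2 = 21.5.

21.5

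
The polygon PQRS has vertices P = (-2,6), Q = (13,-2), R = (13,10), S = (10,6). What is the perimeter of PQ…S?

|PQ| = √((15)² + (-8)²) = √289 = 17
|QR| = √((0)² + (12)²) = √144 = 12
|RS| = √((-3)² + (-4)²) = √25 = 5
|SP| = √((-12)² + (0)²) = √144 = 12
Perimeter = 17 + 12 + 5 + 12 = 46.

46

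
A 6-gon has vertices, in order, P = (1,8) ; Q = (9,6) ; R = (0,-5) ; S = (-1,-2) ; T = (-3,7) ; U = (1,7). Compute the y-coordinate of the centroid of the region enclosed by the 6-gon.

344/117

Apply the surveyor's formula. First the cross-terms c_i = x_i·y_{i+1} − x_{i+1}·y_i:
  -66, -45, -5, -13, -28, 1  ⇒  2A = -156, A = -78.
Then Σ (y_i + y_{i+1})·c_i = -1376, so ȳ = -1376 / (6·(-78)) = 344/117.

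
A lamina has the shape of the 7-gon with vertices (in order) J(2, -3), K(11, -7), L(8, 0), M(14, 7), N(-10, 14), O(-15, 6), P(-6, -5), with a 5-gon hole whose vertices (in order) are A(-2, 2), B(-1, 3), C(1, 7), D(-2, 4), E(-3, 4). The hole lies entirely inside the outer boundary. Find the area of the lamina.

338

Outer boundary:
Σ = (19) + (56) + (56) + (266) + (150) + (111) + (28) = 686
Area = |Σ|/2 = 343.
Hole:
Apply the surveyor's formula: 2A = Σ (x_i·y_{i+1} − x_{i+1}·y_i), indices taken mod 5.
A→B: (-2)(3) − (-1)(2) = -4
B→C: (-1)(7) − (1)(3) = -10
C→D: (1)(4) − (-2)(7) = 18
D→E: (-2)(4) − (-3)(4) = 4
E→A: (-3)(2) − (-2)(4) = 2
Σ = 10
Area = |Σ|/2 = 5.
Net area = 343 − 5 = 338.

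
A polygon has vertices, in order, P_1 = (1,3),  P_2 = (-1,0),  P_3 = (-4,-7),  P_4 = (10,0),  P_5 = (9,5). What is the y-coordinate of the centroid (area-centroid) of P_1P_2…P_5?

-13/57

Apply the shoelace formula. First the cross-terms c_i = x_i·y_{i+1} − x_{i+1}·y_i:
  3, 7, 70, 50, 22  ⇒  2A = 152, A = 76.
Then Σ (y_i + y_{i+1})·c_i = -104, so ȳ = -104 / (6·76) = -13/57.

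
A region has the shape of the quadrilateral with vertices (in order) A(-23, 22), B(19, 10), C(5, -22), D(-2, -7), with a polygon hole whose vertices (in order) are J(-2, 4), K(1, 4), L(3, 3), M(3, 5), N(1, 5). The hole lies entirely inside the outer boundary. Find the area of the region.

695.5

Outer boundary:
Apply the shoelace (surveyor's) formula: 2A = Σ (x_i·y_{i+1} − x_{i+1}·y_i), indices taken mod 4.
Cross-terms: -648, -468, -79, -205  ⇒  Σ = -1400
Area = |Σ|/2 = 700.
Hole:
Σ = (-12) + (-9) + (6) + (10) + (14) = 9
Area = |Σ|/2 = 4.5.
Net area = 700 − 4.5 = 695.5.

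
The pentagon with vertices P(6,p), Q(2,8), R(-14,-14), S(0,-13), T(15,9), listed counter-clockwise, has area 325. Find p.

Write out the shoelace sum; only the two edges meeting at P involve p:
2·Area = [(15·p − 6·9) + (6·8 − 2·p)] + 461
       = 13·p + 455 = 650
⇒ p = 15.

15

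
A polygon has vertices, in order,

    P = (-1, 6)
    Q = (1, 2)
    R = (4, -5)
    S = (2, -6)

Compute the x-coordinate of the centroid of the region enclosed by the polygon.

Apply Gauss's area formula. First the cross-terms c_i = x_i·y_{i+1} − x_{i+1}·y_i:
  -8, -13, -14, 6  ⇒  2A = -29, A = -14.5.
Then Σ (x_i + x_{i+1})·c_i = -143, so x̄ = -143 / (6·(-14.5)) = 143/87.

143/87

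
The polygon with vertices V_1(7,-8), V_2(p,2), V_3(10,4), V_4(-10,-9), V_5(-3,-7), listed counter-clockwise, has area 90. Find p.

Write out the shoelace sum; only the two edges meeting at V_2 involve p:
2·Area = [(7·2 − p·(-8)) + (p·4 − 10·2)] + 66
       = 12·p + 60 = 180
⇒ p = 10.

10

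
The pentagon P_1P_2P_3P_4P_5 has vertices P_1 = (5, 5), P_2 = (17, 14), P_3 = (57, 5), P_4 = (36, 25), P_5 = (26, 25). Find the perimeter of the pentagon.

|P_1P_2| = √((12)² + (9)²) = √225 = 15
|P_2P_3| = √((40)² + (-9)²) = √1681 = 41
|P_3P_4| = √((-21)² + (20)²) = √841 = 29
|P_4P_5| = √((-10)² + (0)²) = √100 = 10
|P_5P_1| = √((-21)² + (-20)²) = √841 = 29
Perimeter = 15 + 41 + 29 + 10 + 29 = 124.

124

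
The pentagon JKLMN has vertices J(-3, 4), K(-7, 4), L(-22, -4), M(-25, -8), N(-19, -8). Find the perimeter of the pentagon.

52

|JK| = √((-4)² + (0)²) = √16 = 4
|KL| = √((-15)² + (-8)²) = √289 = 17
|LM| = √((-3)² + (-4)²) = √25 = 5
|MN| = √((6)² + (0)²) = √36 = 6
|NJ| = √((16)² + (12)²) = √400 = 20
Perimeter = 4 + 17 + 5 + 6 + 20 = 52.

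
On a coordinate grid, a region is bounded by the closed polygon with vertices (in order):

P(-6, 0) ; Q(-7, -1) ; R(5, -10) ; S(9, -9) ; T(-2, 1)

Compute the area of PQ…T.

61.5

Apply the shoelace (surveyor's) formula: 2A = Σ (x_i·y_{i+1} − x_{i+1}·y_i), indices taken mod 5.
Σ = (6) + (75) + (45) + (-9) + (6) = 123
Area = |Σ|/2 = 61.5.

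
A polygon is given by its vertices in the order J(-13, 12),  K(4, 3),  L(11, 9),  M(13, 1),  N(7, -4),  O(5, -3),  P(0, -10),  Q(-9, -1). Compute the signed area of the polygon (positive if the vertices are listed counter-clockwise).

Cross-terms: -87, 3, -106, -59, -1, -50, -90, -121  ⇒  Σ = -511
Signed area = Σ/2 = -255.5 (negative ⇒ clockwise traversal).

-255.5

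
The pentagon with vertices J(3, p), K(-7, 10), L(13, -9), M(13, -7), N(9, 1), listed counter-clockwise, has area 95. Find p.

8

The doubled signed area Σ (x_i y_{i+1} − x_{i+1} y_i) is linear in p.
With p=0 it equals 62; the coefficient of p is 16 (from the two edges through J).
So 16·p + 62 = 2·95 = 190 ⇒ p = 8.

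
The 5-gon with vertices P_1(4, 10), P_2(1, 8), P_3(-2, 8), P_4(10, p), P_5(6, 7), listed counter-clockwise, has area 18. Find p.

4

The doubled signed area Σ (x_i y_{i+1} − x_{i+1} y_i) is linear in p.
With p=0 it equals 68; the coefficient of p is -8 (from the two edges through P_4).
So -8·p + 68 = 2·18 = 36 ⇒ p = 4.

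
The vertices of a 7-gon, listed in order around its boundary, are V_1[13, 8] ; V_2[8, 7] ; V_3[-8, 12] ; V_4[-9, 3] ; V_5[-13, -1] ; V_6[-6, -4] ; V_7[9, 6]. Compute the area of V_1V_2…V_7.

Σ = (27) + (152) + (84) + (48) + (46) + (0) + (-6) = 351
Area = |Σ|/2 = 175.5.

175.5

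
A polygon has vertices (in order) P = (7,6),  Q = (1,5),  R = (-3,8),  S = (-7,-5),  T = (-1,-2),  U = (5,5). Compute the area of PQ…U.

Σ = (29) + (23) + (71) + (9) + (5) + (-5) = 132
Area = |Σ|/2 = 66.

66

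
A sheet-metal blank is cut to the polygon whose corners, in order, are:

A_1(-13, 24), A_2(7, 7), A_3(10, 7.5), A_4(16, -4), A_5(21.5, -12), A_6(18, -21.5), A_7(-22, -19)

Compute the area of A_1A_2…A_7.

Apply the shoelace (surveyor's) formula: 2A = Σ (x_i·y_{i+1} − x_{i+1}·y_i), indices taken mod 7.
Cross-terms: -259, -17.5, -160, -106, -246.25, -815, -775  ⇒  Σ = -2378.75
Area = |Σ|/2 = 1189.375.

1189.375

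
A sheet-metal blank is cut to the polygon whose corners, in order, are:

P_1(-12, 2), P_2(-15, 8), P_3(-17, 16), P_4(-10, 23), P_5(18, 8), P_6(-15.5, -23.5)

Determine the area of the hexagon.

Apply Gauss's area formula: 2A = Σ (x_i·y_{i+1} − x_{i+1}·y_i), indices taken mod 6.
Σ = (-66) + (-104) + (-231) + (-494) + (-299) + (-313) = -1507
Area = |Σ|/2 = 753.5.

753.5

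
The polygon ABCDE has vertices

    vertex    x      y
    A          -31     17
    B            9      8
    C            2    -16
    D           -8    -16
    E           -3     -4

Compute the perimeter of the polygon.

|AB| = √((40)² + (-9)²) = √1681 = 41
|BC| = √((-7)² + (-24)²) = √625 = 25
|CD| = √((-10)² + (0)²) = √100 = 10
|DE| = √((5)² + (12)²) = √169 = 13
|EA| = √((-28)² + (21)²) = √1225 = 35
Perimeter = 41 + 25 + 10 + 13 + 35 = 124.

124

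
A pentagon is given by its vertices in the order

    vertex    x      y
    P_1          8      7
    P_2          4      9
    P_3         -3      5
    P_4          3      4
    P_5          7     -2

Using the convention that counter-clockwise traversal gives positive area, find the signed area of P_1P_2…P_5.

Apply the shoelace formula: 2A = Σ (x_i·y_{i+1} − x_{i+1}·y_i), indices taken mod 5.
Cross-terms: 44, 47, -27, -34, 65  ⇒  Σ = 95
Signed area = Σ/2 = 47.5 (positive ⇒ counter-clockwise traversal).

47.5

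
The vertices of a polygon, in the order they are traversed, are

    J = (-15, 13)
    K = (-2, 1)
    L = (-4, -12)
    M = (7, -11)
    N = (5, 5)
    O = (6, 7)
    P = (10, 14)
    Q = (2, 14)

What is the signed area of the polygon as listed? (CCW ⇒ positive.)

312

J→K: (-15)(1) − (-2)(13) = 11
K→L: (-2)(-12) − (-4)(1) = 28
L→M: (-4)(-11) − (7)(-12) = 128
M→N: (7)(5) − (5)(-11) = 90
N→O: (5)(7) − (6)(5) = 5
O→P: (6)(14) − (10)(7) = 14
P→Q: (10)(14) − (2)(14) = 112
Q→J: (2)(13) − (-15)(14) = 236
Σ = 624
Signed area = Σ/2 = 312 (positive ⇒ counter-clockwise traversal).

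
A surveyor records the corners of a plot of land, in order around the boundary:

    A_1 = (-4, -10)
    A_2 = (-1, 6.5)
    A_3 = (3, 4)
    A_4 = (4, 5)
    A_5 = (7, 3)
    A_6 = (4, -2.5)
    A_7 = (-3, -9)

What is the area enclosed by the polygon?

Σ = (-36) + (-23.5) + (-1) + (-23) + (-29.5) + (-43.5) + (-6) = -162.5
Area = |Σ|/2 = 81.25.

81.25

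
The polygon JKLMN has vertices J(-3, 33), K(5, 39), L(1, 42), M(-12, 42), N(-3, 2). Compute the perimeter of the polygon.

|JK| = √((8)² + (6)²) = √100 = 10
|KL| = √((-4)² + (3)²) = √25 = 5
|LM| = √((-13)² + (0)²) = √169 = 13
|MN| = √((9)² + (-40)²) = √1681 = 41
|NJ| = √((0)² + (31)²) = √961 = 31
Perimeter = 10 + 5 + 13 + 41 + 31 = 100.

100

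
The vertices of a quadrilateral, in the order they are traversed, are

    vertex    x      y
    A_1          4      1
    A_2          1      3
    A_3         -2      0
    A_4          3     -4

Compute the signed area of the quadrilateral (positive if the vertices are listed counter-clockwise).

22

Σ = (11) + (6) + (8) + (19) = 44
Signed area = Σ/2 = 22 (positive ⇒ counter-clockwise traversal).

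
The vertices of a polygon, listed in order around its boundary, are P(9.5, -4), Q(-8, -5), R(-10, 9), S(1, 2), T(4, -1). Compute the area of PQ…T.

Apply Gauss's area formula: 2A = Σ (x_i·y_{i+1} − x_{i+1}·y_i), indices taken mod 5.
Σ = (-79.5) + (-122) + (-29) + (-9) + (-6.5) = -246
Area = |Σ|/2 = 123.

123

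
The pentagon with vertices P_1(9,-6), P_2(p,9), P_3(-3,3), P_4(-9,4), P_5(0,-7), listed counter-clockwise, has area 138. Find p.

The doubled signed area Σ (x_i y_{i+1} − x_{i+1} y_i) is linear in p.
With p=0 it equals 249; the coefficient of p is 9 (from the two edges through P_2).
So 9·p + 249 = 2·138 = 276 ⇒ p = 3.

3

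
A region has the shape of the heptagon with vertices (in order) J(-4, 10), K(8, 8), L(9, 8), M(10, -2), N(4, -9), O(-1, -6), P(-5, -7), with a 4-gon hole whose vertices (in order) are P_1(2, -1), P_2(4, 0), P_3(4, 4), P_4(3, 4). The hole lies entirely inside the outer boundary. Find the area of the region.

Outer boundary:
Apply the shoelace formula: 2A = Σ (x_i·y_{i+1} − x_{i+1}·y_i), indices taken mod 7.
Σ = (-112) + (-8) + (-98) + (-82) + (-33) + (-23) + (-78) = -434
Area = |Σ|/2 = 217.
Hole:
Σ = (4) + (16) + (4) + (-11) = 13
Area = |Σ|/2 = 6.5.
Net area = 217 − 6.5 = 210.5.

210.5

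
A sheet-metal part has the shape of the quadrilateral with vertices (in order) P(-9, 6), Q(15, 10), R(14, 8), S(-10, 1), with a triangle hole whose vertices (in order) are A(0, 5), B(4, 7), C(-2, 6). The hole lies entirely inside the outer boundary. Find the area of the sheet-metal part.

Outer boundary:
Σ = (-180) + (-20) + (94) + (-51) = -157
Area = |Σ|/2 = 78.5.
Hole:
Apply the shoelace formula: 2A = Σ (x_i·y_{i+1} − x_{i+1}·y_i), indices taken mod 3.
Σ = (-20) + (38) + (-10) = 8
Area = |Σ|/2 = 4.
Net area = 78.5 − 4 = 74.5.

74.5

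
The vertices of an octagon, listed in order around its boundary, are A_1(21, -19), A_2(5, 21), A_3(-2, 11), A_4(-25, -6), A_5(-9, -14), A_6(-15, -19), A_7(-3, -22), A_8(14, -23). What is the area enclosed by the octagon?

Σ = (536) + (97) + (287) + (296) + (-39) + (273) + (377) + (217) = 2044
Area = |Σ|/2 = 1022.

1022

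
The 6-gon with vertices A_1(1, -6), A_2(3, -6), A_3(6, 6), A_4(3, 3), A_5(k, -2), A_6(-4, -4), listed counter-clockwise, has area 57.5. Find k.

Write out the shoelace sum; only the two edges meeting at A_5 involve k:
2·Area = [(3·(-2) − k·3) + (k·(-4) − (-4)·(-2))] + 94
       = -7·k + 80 = 115
⇒ k = -5.

-5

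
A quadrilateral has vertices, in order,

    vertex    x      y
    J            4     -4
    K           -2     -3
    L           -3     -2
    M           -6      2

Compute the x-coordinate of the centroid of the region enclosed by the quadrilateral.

-115/81

Apply the shoelace formula. First the cross-terms c_i = x_i·y_{i+1} − x_{i+1}·y_i:
  -20, -5, -18, 16  ⇒  2A = -27, A = -13.5.
Then Σ (x_i + x_{i+1})·c_i = 115, so x̄ = 115 / (6·(-13.5)) = -115/81.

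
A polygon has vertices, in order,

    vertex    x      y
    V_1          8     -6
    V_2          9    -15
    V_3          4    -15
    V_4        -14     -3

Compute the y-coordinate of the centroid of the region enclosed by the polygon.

Apply the shoelace formula. First the cross-terms c_i = x_i·y_{i+1} − x_{i+1}·y_i:
  -66, -75, -222, 108  ⇒  2A = -255, A = -127.5.
Then Σ (y_i + y_{i+1})·c_i = 6660, so ȳ = 6660 / (6·(-127.5)) = -148/17.

-148/17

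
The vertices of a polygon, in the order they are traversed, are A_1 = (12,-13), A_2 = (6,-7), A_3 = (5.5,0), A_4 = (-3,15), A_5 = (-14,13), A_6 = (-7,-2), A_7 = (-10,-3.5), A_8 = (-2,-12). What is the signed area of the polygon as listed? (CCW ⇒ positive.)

Cross-terms: -6, 38.5, 82.5, 171, 119, 4.5, 113, 170  ⇒  Σ = 692.5
Signed area = Σ/2 = 346.25 (positive ⇒ counter-clockwise traversal).

346.25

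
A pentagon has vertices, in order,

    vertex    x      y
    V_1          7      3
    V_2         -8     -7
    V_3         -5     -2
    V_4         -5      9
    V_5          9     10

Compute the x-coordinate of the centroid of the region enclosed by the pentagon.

10/21

Apply the shoelace formula. First the cross-terms c_i = x_i·y_{i+1} − x_{i+1}·y_i:
  -25, -19, -55, -131, -43  ⇒  2A = -273, A = -136.5.
Then Σ (x_i + x_{i+1})·c_i = -390, so x̄ = -390 / (6·(-136.5)) = 10/21.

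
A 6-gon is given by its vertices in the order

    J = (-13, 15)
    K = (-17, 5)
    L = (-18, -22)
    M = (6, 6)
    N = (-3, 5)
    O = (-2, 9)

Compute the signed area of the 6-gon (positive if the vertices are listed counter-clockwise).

398

Apply the surveyor's formula: 2A = Σ (x_i·y_{i+1} − x_{i+1}·y_i), indices taken mod 6.
J→K: (-13)(5) − (-17)(15) = 190
K→L: (-17)(-22) − (-18)(5) = 464
L→M: (-18)(6) − (6)(-22) = 24
M→N: (6)(5) − (-3)(6) = 48
N→O: (-3)(9) − (-2)(5) = -17
O→J: (-2)(15) − (-13)(9) = 87
Σ = 796
Signed area = Σ/2 = 398 (positive ⇒ counter-clockwise traversal).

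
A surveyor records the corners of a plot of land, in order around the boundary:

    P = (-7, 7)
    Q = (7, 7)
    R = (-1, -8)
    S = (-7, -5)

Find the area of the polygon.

141

Apply Gauss's area formula: 2A = Σ (x_i·y_{i+1} − x_{i+1}·y_i), indices taken mod 4.
Σ = (-98) + (-49) + (-51) + (-84) = -282
Area = |Σ|/2 = 141.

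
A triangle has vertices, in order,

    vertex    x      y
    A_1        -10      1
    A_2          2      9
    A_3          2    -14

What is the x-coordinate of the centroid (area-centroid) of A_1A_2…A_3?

Apply Gauss's area formula. First the cross-terms c_i = x_i·y_{i+1} − x_{i+1}·y_i:
  -92, -46, -138  ⇒  2A = -276, A = -138.
Then Σ (x_i + x_{i+1})·c_i = 1656, so x̄ = 1656 / (6·(-138)) = -2.

-2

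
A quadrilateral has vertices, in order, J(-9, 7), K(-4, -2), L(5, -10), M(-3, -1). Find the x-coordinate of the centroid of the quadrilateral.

-86/31

Apply the shoelace (surveyor's) formula. First the cross-terms c_i = x_i·y_{i+1} − x_{i+1}·y_i:
  46, 50, -35, -30  ⇒  2A = 31, A = 15.5.
Then Σ (x_i + x_{i+1})·c_i = -258, so x̄ = -258 / (6·15.5) = -86/31.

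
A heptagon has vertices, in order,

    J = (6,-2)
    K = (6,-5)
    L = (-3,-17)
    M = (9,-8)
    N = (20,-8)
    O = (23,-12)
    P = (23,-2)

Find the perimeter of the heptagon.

|JK| = √((0)² + (-3)²) = √9 = 3
|KL| = √((-9)² + (-12)²) = √225 = 15
|LM| = √((12)² + (9)²) = √225 = 15
|MN| = √((11)² + (0)²) = √121 = 11
|NO| = √((3)² + (-4)²) = √25 = 5
|OP| = √((0)² + (10)²) = √100 = 10
|PJ| = √((-17)² + (0)²) = √289 = 17
Perimeter = 3 + 15 + 15 + 11 + 5 + 10 + 17 = 76.

76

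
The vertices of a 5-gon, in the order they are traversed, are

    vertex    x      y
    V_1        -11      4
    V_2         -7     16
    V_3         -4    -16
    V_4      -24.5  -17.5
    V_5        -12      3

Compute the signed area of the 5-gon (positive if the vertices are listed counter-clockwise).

Cross-terms: -148, 176, -322, -283.5, -15  ⇒  Σ = -592.5
Signed area = Σ/2 = -296.25 (negative ⇒ clockwise traversal).

-296.25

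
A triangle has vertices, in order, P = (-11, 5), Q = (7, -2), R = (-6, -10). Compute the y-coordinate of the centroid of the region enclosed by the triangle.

Apply the shoelace (surveyor's) formula. First the cross-terms c_i = x_i·y_{i+1} − x_{i+1}·y_i:
  -13, -82, -140  ⇒  2A = -235, A = -117.5.
Then Σ (y_i + y_{i+1})·c_i = 1645, so ȳ = 1645 / (6·(-117.5)) = -7/3.

-7/3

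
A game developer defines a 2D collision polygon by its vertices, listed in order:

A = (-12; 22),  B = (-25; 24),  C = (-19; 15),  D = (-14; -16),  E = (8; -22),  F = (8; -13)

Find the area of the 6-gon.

Apply the surveyor's formula: 2A = Σ (x_i·y_{i+1} − x_{i+1}·y_i), indices taken mod 6.
Cross-terms: 262, 81, 514, 436, 72, 20  ⇒  Σ = 1385
Area = |Σ|/2 = 692.5.

692.5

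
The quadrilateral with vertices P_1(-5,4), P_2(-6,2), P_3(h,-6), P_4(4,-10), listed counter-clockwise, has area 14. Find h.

The doubled signed area Σ (x_i y_{i+1} − x_{i+1} y_i) is linear in h.
With h=0 it equals 40; the coefficient of h is -12 (from the two edges through P_3).
So -12·h + 40 = 2·14 = 28 ⇒ h = 1.

1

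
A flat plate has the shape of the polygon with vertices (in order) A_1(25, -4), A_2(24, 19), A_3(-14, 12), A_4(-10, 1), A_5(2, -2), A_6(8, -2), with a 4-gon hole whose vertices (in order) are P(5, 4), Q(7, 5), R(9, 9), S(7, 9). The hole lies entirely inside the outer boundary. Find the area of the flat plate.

631.5

Outer boundary:
Σ = (571) + (554) + (106) + (18) + (12) + (18) = 1279
Area = |Σ|/2 = 639.5.
Hole:
P→Q: (5)(5) − (7)(4) = -3
Q→R: (7)(9) − (9)(5) = 18
R→S: (9)(9) − (7)(9) = 18
S→P: (7)(4) − (5)(9) = -17
Σ = 16
Area = |Σ|/2 = 8.
Net area = 639.5 − 8 = 631.5.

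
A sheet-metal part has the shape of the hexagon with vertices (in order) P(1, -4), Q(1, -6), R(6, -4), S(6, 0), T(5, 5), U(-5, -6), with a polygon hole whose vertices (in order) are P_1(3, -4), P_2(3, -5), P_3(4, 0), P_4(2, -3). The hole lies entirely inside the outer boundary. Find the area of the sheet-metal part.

49.5

Outer boundary:
Apply the shoelace (surveyor's) formula: 2A = Σ (x_i·y_{i+1} − x_{i+1}·y_i), indices taken mod 6.
Σ = (-2) + (32) + (24) + (30) + (-5) + (26) = 105
Area = |Σ|/2 = 52.5.
Hole:
Apply the shoelace formula: 2A = Σ (x_i·y_{i+1} − x_{i+1}·y_i), indices taken mod 4.
P_1→P_2: (3)(-5) − (3)(-4) = -3
P_2→P_3: (3)(0) − (4)(-5) = 20
P_3→P_4: (4)(-3) − (2)(0) = -12
P_4→P_1: (2)(-4) − (3)(-3) = 1
Σ = 6
Area = |Σ|/2 = 3.
Net area = 52.5 − 3 = 49.5.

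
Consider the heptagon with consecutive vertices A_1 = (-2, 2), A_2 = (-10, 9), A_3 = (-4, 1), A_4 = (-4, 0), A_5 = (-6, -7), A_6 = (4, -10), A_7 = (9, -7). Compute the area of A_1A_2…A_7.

Apply Gauss's area formula: 2A = Σ (x_i·y_{i+1} − x_{i+1}·y_i), indices taken mod 7.
A_1→A_2: (-2)(9) − (-10)(2) = 2
A_2→A_3: (-10)(1) − (-4)(9) = 26
A_3→A_4: (-4)(0) − (-4)(1) = 4
A_4→A_5: (-4)(-7) − (-6)(0) = 28
A_5→A_6: (-6)(-10) − (4)(-7) = 88
A_6→A_7: (4)(-7) − (9)(-10) = 62
A_7→A_1: (9)(2) − (-2)(-7) = 4
Σ = 214
Area = |Σ|/2 = 107.

107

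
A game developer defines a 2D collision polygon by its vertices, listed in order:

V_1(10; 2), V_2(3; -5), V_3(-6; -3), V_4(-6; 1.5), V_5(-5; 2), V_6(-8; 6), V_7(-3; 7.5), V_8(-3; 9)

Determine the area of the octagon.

Σ = (-56) + (-39) + (-27) + (-4.5) + (-14) + (-42) + (-4.5) + (-96) = -283
Area = |Σ|/2 = 141.5.

141.5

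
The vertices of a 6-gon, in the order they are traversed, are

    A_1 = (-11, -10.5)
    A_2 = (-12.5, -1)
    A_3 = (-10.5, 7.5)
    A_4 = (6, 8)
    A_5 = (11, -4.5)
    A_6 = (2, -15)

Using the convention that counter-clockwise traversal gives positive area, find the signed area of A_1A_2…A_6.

-405.25

Apply Gauss's area formula: 2A = Σ (x_i·y_{i+1} − x_{i+1}·y_i), indices taken mod 6.
Σ = (-120.25) + (-104.25) + (-129) + (-115) + (-156) + (-186) = -810.5
Signed area = Σ/2 = -405.25 (negative ⇒ clockwise traversal).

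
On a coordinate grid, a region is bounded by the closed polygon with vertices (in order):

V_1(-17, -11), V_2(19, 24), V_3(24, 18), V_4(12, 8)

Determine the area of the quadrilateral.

Apply Gauss's area formula: 2A = Σ (x_i·y_{i+1} − x_{i+1}·y_i), indices taken mod 4.
Σ = (-199) + (-234) + (-24) + (4) = -453
Area = |Σ|/2 = 226.5.

226.5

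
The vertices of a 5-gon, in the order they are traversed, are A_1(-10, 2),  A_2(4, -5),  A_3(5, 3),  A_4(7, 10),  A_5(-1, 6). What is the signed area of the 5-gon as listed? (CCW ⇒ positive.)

Apply the shoelace (surveyor's) formula: 2A = Σ (x_i·y_{i+1} − x_{i+1}·y_i), indices taken mod 5.
Σ = (42) + (37) + (29) + (52) + (58) = 218
Signed area = Σ/2 = 109 (positive ⇒ counter-clockwise traversal).

109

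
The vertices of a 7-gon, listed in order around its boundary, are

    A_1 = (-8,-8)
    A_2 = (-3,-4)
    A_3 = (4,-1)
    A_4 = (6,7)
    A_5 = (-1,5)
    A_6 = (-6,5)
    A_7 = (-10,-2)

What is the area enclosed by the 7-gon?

124.5

Cross-terms: 8, 19, 34, 37, 25, 62, 64  ⇒  Σ = 249
Area = |Σ|/2 = 124.5.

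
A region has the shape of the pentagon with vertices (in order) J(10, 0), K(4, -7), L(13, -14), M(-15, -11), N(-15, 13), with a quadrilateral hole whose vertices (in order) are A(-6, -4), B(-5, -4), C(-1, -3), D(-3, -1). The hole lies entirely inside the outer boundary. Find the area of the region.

432.5

Outer boundary:
Apply the shoelace (surveyor's) formula: 2A = Σ (x_i·y_{i+1} − x_{i+1}·y_i), indices taken mod 5.
Σ = (-70) + (35) + (-353) + (-360) + (-130) = -878
Area = |Σ|/2 = 439.
Hole:
Apply the surveyor's formula: 2A = Σ (x_i·y_{i+1} − x_{i+1}·y_i), indices taken mod 4.
Cross-terms: 4, 11, -8, 6  ⇒  Σ = 13
Area = |Σ|/2 = 6.5.
Net area = 439 − 6.5 = 432.5.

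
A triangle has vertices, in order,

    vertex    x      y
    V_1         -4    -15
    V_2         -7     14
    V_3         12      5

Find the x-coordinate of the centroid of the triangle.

Apply the surveyor's formula. First the cross-terms c_i = x_i·y_{i+1} − x_{i+1}·y_i:
  -161, -203, -160  ⇒  2A = -524, A = -262.
Then Σ (x_i + x_{i+1})·c_i = -524, so x̄ = -524 / (6·(-262)) = 1/3.

1/3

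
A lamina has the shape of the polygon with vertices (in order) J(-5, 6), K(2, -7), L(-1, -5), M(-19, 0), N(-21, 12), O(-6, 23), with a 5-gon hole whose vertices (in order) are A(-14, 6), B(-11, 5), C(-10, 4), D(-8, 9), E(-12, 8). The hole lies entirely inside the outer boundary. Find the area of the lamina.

310.5

Outer boundary:
J→K: (-5)(-7) − (2)(6) = 23
K→L: (2)(-5) − (-1)(-7) = -17
L→M: (-1)(0) − (-19)(-5) = -95
M→N: (-19)(12) − (-21)(0) = -228
N→O: (-21)(23) − (-6)(12) = -411
O→J: (-6)(6) − (-5)(23) = 79
Σ = -649
Area = |Σ|/2 = 324.5.
Hole:
Apply the shoelace (surveyor's) formula: 2A = Σ (x_i·y_{i+1} − x_{i+1}·y_i), indices taken mod 5.
Cross-terms: -4, 6, -58, 44, 40  ⇒  Σ = 28
Area = |Σ|/2 = 14.
Net area = 324.5 − 14 = 310.5.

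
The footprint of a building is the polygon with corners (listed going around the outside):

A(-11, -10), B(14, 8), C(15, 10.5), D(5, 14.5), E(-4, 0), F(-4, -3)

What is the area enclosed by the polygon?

Apply the shoelace (surveyor's) formula: 2A = Σ (x_i·y_{i+1} − x_{i+1}·y_i), indices taken mod 6.
A→B: (-11)(8) − (14)(-10) = 52
B→C: (14)(10.5) − (15)(8) = 27
C→D: (15)(14.5) − (5)(10.5) = 165
D→E: (5)(0) − (-4)(14.5) = 58
E→F: (-4)(-3) − (-4)(0) = 12
F→A: (-4)(-10) − (-11)(-3) = 7
Σ = 321
Area = |Σ|/2 = 160.5.

160.5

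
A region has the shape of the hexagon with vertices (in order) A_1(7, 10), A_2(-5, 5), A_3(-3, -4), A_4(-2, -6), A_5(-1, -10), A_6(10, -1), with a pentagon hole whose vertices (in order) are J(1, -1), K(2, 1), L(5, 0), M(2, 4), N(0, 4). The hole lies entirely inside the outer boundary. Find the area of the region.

165

Outer boundary:
Apply the shoelace formula: 2A = Σ (x_i·y_{i+1} − x_{i+1}·y_i), indices taken mod 6.
A_1→A_2: (7)(5) − (-5)(10) = 85
A_2→A_3: (-5)(-4) − (-3)(5) = 35
A_3→A_4: (-3)(-6) − (-2)(-4) = 10
A_4→A_5: (-2)(-10) − (-1)(-6) = 14
A_5→A_6: (-1)(-1) − (10)(-10) = 101
A_6→A_1: (10)(10) − (7)(-1) = 107
Σ = 352
Area = |Σ|/2 = 176.
Hole:
Apply the shoelace formula: 2A = Σ (x_i·y_{i+1} − x_{i+1}·y_i), indices taken mod 5.
Cross-terms: 3, -5, 20, 8, -4  ⇒  Σ = 22
Area = |Σ|/2 = 11.
Net area = 176 − 11 = 165.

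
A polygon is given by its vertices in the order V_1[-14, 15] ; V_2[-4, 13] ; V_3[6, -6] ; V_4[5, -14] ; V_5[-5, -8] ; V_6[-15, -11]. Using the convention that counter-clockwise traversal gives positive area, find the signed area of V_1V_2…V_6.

-392

Apply Gauss's area formula: 2A = Σ (x_i·y_{i+1} − x_{i+1}·y_i), indices taken mod 6.
Σ = (-122) + (-54) + (-54) + (-110) + (-65) + (-379) = -784
Signed area = Σ/2 = -392 (negative ⇒ clockwise traversal).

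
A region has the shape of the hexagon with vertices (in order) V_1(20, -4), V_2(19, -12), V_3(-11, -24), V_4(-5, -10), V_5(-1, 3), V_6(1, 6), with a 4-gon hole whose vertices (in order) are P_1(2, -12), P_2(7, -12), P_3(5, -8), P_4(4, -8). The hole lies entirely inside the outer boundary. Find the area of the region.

Outer boundary:
Apply the shoelace (surveyor's) formula: 2A = Σ (x_i·y_{i+1} − x_{i+1}·y_i), indices taken mod 6.
Σ = (-164) + (-588) + (-10) + (-25) + (-9) + (-124) = -920
Area = |Σ|/2 = 460.
Hole:
Apply the surveyor's formula: 2A = Σ (x_i·y_{i+1} − x_{i+1}·y_i), indices taken mod 4.
P_1→P_2: (2)(-12) − (7)(-12) = 60
P_2→P_3: (7)(-8) − (5)(-12) = 4
P_3→P_4: (5)(-8) − (4)(-8) = -8
P_4→P_1: (4)(-12) − (2)(-8) = -32
Σ = 24
Area = |Σ|/2 = 12.
Net area = 460 − 12 = 448.

448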